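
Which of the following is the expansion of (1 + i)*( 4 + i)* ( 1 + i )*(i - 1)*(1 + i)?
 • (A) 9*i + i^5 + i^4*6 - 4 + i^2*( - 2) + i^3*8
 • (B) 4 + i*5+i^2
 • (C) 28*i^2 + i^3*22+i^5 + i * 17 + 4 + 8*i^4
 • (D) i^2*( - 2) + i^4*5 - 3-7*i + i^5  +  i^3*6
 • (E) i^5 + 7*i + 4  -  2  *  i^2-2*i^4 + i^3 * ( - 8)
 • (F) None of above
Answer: F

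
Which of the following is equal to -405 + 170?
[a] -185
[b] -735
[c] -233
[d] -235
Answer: d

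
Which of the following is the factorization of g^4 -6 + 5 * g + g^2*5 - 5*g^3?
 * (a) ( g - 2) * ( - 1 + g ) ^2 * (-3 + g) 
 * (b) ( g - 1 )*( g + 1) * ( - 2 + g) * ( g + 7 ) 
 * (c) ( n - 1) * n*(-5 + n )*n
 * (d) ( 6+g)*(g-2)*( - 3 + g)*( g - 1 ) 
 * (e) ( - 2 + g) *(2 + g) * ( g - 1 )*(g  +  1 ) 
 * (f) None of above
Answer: f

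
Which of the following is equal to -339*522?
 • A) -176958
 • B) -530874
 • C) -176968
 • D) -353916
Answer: A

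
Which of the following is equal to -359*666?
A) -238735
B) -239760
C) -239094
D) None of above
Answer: C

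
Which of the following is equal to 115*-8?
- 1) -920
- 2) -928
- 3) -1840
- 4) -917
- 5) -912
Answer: 1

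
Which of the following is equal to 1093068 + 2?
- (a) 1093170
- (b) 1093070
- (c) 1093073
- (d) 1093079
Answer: b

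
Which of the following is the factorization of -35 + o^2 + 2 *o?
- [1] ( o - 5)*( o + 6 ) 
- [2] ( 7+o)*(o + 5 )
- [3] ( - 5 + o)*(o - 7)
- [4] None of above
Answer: 4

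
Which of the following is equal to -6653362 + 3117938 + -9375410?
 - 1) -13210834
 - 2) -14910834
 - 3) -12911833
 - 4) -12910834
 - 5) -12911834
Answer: 4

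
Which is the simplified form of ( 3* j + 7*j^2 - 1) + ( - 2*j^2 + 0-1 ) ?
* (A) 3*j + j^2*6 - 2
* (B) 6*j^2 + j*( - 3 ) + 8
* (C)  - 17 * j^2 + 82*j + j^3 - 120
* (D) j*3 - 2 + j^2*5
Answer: D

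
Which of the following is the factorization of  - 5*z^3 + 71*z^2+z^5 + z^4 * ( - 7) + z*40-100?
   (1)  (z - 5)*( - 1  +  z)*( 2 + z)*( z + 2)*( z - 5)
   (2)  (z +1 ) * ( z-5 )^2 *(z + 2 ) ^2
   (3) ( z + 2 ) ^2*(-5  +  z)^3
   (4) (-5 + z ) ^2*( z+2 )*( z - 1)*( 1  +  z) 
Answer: 1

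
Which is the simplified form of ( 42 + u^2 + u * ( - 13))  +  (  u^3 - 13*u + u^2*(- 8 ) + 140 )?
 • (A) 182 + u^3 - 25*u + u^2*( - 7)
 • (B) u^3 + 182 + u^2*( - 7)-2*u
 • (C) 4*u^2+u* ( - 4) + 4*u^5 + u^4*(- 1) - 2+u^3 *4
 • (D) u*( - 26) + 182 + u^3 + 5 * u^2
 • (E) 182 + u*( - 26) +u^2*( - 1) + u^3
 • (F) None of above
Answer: F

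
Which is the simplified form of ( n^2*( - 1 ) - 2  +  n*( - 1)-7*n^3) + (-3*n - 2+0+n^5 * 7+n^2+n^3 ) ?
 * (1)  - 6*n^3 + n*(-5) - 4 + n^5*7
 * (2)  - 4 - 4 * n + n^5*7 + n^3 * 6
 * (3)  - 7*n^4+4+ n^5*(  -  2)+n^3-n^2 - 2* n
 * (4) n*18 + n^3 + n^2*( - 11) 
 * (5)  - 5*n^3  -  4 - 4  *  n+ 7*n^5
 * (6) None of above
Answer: 6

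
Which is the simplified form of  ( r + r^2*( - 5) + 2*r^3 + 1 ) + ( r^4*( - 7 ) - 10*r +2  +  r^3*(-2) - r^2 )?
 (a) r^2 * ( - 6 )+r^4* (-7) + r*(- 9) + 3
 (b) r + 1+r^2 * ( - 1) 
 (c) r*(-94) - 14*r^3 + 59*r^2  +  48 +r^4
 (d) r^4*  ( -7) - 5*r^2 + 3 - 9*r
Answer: a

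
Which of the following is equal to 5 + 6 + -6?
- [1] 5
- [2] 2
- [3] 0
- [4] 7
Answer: 1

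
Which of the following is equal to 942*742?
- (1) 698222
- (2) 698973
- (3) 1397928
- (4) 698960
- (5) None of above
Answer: 5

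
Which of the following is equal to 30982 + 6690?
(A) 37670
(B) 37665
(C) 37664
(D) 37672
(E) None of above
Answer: D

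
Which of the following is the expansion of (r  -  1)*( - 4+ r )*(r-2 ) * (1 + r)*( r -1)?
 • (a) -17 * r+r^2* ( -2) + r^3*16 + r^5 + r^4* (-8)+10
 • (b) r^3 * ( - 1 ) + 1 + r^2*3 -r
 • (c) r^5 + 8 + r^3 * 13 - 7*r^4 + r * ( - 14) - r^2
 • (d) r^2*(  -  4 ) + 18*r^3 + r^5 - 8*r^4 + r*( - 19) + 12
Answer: c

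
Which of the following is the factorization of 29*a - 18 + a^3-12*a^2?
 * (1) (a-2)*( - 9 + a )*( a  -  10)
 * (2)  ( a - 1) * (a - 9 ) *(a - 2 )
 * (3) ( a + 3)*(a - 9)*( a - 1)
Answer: 2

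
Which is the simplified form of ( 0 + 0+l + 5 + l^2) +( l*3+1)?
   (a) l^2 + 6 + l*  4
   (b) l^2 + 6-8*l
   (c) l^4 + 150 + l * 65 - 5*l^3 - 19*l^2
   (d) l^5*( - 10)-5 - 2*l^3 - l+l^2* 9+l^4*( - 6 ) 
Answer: a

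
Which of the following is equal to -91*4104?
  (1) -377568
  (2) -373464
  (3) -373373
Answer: 2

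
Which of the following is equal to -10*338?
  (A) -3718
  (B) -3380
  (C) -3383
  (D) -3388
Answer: B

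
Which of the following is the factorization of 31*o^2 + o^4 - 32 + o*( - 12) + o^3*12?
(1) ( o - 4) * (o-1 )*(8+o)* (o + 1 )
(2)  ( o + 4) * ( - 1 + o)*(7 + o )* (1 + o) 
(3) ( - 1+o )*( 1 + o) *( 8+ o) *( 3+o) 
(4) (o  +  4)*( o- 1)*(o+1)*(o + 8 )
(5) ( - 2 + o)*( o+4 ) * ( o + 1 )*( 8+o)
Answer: 4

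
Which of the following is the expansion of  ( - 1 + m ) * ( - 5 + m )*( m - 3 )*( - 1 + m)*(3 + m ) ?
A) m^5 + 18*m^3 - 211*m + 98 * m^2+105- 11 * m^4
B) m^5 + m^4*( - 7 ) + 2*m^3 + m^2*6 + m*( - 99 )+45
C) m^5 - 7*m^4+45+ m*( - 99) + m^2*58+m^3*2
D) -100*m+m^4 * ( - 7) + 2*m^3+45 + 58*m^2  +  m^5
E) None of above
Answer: C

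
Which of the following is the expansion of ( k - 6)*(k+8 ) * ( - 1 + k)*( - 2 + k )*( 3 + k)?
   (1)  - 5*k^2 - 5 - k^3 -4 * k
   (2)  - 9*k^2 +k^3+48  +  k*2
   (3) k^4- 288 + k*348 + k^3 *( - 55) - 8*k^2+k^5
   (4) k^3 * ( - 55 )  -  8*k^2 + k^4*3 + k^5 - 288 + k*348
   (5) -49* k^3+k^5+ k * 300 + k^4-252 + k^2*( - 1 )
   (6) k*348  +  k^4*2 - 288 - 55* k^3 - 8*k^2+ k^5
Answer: 6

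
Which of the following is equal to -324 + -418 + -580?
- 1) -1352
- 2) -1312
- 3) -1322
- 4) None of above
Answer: 3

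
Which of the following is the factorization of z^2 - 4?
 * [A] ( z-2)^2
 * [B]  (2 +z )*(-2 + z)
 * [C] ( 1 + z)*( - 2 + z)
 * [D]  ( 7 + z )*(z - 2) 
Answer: B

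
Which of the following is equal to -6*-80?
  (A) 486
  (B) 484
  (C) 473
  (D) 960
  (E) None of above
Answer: E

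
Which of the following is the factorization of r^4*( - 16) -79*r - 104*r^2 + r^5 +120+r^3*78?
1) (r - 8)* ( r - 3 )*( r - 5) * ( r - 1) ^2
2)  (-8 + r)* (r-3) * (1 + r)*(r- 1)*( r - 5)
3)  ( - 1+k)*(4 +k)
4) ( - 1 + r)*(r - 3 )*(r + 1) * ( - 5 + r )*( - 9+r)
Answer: 2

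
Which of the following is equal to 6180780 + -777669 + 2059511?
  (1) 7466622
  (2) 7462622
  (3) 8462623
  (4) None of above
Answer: 2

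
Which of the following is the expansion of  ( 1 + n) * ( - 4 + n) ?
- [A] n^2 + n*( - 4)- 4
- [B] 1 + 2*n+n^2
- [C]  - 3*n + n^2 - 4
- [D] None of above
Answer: C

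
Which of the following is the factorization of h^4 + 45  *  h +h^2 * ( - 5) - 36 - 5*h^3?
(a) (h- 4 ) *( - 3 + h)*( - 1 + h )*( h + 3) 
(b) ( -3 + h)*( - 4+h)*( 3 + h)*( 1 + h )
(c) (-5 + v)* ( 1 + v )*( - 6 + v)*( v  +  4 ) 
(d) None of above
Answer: a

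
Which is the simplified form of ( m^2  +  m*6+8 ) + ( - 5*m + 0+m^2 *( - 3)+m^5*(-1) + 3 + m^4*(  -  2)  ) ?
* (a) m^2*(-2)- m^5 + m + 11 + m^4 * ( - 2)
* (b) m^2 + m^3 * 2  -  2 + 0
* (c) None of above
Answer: a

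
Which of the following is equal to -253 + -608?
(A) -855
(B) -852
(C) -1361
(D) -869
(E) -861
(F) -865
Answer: E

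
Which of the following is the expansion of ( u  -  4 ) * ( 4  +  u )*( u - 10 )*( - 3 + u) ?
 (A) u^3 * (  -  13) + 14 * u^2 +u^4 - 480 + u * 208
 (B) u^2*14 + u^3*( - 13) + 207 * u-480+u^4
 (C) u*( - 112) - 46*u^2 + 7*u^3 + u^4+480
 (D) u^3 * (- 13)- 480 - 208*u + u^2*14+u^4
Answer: A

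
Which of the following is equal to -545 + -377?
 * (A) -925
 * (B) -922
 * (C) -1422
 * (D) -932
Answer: B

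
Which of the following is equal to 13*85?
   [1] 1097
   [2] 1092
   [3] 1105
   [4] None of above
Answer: 3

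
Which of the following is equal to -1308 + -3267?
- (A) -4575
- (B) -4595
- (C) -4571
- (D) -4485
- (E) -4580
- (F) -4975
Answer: A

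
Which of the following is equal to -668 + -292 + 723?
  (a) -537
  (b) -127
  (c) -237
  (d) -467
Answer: c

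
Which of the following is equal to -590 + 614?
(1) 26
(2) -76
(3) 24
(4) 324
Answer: 3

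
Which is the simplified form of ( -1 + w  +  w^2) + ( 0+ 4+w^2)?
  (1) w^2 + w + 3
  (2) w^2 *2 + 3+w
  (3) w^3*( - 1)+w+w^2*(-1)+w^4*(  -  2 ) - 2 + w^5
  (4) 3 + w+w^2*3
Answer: 2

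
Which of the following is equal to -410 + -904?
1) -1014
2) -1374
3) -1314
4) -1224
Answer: 3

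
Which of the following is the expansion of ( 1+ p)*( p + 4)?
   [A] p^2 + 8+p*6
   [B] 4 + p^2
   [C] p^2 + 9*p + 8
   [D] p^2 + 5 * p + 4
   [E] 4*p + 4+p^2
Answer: D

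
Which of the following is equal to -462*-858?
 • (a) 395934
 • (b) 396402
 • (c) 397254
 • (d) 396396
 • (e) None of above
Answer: d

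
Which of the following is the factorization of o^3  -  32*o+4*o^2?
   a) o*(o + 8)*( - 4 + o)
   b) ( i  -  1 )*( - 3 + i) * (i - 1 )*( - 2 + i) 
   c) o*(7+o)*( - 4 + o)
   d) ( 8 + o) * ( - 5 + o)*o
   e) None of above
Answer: a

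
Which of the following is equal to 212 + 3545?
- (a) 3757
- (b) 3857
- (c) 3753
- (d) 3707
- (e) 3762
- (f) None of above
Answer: a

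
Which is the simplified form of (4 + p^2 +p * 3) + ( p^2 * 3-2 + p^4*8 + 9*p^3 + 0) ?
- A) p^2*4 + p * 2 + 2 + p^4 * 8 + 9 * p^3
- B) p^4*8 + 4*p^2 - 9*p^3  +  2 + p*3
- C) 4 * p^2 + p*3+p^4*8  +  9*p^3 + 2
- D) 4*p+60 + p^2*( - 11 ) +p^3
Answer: C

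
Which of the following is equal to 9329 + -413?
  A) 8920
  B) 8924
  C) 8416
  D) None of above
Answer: D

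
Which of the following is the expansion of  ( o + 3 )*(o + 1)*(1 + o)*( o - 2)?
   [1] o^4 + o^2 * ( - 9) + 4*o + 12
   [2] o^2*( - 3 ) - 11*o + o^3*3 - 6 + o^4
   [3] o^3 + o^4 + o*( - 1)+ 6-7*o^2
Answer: 2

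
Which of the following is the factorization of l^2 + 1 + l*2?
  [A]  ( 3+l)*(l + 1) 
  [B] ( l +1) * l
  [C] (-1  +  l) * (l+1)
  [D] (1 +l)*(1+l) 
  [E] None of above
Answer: D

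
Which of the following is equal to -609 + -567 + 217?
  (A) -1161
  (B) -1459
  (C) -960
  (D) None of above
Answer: D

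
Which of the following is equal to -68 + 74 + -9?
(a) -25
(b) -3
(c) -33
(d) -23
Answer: b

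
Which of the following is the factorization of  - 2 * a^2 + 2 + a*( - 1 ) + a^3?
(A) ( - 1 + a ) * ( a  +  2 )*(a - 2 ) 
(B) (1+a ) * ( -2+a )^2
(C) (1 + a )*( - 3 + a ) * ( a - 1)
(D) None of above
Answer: D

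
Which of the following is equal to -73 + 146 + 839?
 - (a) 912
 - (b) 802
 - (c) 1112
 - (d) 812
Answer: a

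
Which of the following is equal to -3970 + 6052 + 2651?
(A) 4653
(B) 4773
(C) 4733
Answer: C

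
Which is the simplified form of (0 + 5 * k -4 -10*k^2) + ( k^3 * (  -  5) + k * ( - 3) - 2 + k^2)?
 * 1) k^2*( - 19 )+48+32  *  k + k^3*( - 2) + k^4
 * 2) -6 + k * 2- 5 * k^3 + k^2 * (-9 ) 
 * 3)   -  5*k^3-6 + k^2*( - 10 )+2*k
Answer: 2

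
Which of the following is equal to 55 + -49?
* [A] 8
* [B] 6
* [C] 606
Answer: B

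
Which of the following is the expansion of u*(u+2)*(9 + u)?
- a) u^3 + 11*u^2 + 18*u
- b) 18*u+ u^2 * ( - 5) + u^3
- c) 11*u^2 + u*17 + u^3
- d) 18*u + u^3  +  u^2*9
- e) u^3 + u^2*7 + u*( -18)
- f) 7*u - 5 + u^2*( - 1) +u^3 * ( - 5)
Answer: a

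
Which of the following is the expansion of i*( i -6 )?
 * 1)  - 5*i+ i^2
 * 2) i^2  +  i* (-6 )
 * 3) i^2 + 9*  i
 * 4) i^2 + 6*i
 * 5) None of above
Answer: 2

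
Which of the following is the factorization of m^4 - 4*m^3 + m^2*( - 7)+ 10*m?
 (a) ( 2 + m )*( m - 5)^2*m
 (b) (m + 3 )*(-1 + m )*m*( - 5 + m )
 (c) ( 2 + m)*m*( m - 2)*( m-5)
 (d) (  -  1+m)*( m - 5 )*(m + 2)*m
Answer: d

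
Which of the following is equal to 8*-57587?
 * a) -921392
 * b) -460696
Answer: b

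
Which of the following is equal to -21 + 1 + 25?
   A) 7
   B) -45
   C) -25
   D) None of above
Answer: D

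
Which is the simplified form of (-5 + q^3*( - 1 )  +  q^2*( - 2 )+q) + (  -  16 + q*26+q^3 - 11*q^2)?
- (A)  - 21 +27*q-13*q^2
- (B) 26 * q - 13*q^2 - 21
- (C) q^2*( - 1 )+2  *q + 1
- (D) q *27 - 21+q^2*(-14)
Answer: A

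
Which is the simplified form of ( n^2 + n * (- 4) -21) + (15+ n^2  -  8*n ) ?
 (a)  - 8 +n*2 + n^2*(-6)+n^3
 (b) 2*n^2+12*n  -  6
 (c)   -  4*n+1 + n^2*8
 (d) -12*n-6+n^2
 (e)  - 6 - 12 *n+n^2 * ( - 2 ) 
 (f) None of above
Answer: f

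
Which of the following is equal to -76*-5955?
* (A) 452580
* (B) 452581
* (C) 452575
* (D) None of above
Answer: A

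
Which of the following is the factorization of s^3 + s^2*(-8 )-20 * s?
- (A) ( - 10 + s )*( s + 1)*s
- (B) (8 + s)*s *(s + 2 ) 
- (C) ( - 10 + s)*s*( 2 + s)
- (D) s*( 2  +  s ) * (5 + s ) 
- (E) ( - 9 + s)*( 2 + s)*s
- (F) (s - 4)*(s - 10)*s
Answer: C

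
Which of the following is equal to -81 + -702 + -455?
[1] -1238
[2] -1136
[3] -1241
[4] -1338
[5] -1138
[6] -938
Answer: 1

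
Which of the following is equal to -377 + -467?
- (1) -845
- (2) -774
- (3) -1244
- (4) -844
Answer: 4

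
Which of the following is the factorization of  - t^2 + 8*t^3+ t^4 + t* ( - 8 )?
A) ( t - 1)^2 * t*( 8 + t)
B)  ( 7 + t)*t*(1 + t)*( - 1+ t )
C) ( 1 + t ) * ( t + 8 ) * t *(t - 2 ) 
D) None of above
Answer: D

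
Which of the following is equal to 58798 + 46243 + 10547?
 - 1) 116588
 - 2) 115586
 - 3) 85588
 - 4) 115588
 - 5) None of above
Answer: 4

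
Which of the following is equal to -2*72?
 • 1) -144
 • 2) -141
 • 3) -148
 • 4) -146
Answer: 1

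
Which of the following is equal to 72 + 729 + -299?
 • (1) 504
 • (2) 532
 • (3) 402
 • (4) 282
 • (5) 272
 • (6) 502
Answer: 6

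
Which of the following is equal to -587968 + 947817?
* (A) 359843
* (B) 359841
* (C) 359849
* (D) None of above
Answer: C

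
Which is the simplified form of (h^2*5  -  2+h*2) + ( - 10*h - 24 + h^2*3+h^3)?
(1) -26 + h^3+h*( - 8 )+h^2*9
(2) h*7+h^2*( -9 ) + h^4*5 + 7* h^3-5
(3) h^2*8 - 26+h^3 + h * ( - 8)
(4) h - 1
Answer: 3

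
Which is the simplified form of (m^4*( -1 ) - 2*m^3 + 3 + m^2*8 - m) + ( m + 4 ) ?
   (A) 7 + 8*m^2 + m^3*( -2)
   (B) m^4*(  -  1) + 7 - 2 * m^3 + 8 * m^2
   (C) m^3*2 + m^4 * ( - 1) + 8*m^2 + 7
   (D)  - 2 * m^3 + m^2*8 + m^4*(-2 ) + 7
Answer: B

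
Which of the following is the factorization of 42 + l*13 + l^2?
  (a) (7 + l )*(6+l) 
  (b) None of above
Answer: a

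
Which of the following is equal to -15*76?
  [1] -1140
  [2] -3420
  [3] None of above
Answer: 1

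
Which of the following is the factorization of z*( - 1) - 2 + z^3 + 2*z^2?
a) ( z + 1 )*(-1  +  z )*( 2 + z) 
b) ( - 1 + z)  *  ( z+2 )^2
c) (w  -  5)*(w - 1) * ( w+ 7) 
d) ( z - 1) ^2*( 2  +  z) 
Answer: a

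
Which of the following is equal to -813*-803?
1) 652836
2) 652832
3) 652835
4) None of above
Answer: 4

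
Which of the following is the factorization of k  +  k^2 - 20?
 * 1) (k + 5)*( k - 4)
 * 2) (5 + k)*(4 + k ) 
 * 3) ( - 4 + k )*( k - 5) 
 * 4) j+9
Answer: 1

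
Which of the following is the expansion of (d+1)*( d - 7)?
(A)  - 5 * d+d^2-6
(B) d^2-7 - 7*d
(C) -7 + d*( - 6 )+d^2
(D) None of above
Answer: C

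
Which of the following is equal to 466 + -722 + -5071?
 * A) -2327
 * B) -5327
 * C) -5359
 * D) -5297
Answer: B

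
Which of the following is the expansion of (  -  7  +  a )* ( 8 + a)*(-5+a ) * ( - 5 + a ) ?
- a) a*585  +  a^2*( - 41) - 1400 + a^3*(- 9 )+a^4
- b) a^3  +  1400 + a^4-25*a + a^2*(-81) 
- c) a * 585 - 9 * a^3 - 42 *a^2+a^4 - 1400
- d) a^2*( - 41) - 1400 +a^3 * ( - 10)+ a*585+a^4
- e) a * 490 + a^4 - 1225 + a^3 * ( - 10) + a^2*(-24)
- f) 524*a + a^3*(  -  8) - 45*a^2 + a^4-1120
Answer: a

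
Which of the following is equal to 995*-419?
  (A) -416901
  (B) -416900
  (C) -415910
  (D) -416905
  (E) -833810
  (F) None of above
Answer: D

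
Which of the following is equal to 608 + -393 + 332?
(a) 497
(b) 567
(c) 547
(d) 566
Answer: c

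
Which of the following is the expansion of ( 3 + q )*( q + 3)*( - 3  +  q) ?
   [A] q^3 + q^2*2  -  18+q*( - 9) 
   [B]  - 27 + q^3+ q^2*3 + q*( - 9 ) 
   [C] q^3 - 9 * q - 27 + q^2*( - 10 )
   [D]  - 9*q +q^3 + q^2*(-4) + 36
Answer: B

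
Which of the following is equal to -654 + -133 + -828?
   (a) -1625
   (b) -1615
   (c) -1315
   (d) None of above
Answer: b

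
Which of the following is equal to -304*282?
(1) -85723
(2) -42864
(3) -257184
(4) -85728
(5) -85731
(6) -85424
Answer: 4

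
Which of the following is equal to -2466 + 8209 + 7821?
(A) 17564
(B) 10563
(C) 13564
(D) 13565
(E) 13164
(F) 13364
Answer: C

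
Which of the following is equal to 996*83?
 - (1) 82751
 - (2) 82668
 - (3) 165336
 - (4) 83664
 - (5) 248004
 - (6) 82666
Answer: 2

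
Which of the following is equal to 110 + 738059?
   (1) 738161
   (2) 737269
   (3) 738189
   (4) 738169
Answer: 4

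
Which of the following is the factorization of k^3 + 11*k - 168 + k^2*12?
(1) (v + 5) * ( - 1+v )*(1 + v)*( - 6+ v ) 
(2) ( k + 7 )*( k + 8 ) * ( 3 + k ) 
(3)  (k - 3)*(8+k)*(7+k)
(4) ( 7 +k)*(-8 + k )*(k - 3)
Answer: 3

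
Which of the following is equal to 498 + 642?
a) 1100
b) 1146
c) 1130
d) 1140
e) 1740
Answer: d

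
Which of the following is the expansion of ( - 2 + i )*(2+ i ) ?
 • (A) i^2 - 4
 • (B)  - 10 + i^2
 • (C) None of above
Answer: A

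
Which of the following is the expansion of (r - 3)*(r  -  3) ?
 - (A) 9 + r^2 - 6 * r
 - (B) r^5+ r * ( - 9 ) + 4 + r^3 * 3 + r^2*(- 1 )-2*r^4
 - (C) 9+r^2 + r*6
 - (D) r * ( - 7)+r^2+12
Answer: A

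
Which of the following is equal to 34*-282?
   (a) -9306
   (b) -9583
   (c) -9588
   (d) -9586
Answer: c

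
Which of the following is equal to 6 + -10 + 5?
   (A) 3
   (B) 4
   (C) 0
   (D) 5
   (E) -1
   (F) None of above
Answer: F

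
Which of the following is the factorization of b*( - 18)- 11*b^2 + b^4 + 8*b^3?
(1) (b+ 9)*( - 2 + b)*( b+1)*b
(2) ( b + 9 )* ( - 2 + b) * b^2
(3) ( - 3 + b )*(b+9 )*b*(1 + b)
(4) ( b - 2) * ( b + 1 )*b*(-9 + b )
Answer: 1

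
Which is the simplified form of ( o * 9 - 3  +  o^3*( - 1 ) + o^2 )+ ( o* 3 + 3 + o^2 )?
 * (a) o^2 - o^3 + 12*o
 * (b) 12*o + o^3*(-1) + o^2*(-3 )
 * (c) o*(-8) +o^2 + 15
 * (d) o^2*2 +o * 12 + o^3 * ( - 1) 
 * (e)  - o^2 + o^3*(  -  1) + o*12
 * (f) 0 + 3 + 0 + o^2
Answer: d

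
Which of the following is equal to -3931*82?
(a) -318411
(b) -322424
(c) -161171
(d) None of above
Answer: d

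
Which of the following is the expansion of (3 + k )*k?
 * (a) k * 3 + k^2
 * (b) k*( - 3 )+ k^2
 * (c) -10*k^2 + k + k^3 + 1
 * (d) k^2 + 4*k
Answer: a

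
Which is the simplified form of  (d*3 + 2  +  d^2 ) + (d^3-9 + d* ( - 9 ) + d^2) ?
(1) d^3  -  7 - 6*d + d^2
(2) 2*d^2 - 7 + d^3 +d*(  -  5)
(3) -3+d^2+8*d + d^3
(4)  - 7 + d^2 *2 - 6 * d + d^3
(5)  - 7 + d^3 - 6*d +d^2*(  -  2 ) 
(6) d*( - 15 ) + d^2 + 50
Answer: 4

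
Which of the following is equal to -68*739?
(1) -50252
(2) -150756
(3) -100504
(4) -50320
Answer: 1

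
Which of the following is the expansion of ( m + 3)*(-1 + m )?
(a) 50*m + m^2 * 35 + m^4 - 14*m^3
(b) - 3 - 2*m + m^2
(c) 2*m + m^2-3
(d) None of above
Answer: c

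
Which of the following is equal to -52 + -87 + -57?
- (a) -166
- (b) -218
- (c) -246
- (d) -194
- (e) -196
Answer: e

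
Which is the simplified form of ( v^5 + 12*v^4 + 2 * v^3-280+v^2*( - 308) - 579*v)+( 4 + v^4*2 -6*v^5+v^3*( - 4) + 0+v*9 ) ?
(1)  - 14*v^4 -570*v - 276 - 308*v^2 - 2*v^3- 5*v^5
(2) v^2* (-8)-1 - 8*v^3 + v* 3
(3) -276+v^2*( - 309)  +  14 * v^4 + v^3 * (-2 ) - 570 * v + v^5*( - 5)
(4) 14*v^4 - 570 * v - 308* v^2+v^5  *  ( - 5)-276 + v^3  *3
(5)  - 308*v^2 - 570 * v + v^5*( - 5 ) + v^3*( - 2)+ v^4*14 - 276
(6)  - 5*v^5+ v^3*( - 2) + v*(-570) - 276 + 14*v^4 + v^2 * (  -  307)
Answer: 5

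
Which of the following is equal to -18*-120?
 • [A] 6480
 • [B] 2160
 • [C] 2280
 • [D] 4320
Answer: B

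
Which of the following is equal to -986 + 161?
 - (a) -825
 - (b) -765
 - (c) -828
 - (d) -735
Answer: a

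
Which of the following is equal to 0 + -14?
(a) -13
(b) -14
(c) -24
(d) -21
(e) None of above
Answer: b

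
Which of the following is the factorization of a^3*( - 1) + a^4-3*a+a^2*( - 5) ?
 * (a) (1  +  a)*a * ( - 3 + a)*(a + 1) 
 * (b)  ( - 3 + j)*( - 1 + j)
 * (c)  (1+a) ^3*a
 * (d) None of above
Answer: a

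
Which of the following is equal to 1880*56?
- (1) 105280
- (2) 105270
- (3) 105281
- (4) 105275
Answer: 1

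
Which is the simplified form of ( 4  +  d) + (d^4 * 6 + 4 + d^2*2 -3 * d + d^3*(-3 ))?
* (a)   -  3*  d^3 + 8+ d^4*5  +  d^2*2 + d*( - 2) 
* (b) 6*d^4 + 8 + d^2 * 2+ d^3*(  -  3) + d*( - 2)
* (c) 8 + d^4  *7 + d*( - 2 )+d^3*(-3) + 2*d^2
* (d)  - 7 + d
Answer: b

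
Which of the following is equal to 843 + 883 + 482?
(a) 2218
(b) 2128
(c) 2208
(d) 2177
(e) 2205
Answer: c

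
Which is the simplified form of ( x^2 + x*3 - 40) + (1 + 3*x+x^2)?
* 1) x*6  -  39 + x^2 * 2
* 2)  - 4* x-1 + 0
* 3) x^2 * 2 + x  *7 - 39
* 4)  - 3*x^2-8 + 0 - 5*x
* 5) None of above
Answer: 1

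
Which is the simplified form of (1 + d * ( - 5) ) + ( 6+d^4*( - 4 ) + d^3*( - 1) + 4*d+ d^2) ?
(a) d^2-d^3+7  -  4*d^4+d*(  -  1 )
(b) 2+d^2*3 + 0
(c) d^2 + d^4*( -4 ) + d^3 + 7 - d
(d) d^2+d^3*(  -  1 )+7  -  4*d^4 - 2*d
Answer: a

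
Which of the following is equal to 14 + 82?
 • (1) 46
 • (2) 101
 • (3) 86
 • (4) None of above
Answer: 4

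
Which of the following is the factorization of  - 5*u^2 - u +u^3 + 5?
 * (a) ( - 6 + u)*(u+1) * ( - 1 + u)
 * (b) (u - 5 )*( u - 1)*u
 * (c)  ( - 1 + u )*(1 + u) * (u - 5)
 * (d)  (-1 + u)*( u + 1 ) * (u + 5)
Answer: c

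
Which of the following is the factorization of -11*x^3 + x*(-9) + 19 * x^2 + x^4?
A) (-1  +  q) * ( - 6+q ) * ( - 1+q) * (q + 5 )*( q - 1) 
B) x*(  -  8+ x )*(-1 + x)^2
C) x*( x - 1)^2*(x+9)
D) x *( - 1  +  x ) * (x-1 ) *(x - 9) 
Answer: D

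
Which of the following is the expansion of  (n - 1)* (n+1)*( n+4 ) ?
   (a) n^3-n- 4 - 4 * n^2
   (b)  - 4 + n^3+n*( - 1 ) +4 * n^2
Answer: b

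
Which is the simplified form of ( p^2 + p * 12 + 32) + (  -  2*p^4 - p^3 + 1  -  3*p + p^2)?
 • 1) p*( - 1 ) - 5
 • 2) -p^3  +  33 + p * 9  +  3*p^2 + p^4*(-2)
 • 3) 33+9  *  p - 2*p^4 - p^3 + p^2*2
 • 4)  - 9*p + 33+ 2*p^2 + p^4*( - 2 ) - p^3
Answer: 3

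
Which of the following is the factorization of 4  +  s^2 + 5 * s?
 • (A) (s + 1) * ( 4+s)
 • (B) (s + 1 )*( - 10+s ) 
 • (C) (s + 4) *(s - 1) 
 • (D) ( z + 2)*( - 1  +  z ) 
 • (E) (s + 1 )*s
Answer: A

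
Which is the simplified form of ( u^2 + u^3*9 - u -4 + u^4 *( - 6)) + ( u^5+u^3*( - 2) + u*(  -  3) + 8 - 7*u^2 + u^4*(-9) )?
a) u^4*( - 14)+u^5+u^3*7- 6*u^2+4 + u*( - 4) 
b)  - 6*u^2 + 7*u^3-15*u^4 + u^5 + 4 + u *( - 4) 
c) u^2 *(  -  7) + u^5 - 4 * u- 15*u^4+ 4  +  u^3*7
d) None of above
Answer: b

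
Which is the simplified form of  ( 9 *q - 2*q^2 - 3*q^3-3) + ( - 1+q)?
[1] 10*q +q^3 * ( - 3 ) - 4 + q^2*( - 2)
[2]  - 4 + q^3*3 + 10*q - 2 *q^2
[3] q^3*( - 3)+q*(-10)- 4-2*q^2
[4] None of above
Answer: 1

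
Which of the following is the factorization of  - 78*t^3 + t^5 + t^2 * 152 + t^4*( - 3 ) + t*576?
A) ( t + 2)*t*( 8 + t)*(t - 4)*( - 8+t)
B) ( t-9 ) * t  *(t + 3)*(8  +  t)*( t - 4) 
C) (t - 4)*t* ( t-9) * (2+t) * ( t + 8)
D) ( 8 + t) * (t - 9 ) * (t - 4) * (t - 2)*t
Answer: C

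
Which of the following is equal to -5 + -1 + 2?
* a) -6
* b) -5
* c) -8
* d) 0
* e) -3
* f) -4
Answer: f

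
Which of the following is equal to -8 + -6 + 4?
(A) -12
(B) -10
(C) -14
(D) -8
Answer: B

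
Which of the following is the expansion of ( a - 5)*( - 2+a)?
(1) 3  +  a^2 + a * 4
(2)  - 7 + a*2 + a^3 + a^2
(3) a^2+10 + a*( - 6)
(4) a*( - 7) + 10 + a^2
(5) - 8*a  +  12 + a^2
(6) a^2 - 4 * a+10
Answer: 4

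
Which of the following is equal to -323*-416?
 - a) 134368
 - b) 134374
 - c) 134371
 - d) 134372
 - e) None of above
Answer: a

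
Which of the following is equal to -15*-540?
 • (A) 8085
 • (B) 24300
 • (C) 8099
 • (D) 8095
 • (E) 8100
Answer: E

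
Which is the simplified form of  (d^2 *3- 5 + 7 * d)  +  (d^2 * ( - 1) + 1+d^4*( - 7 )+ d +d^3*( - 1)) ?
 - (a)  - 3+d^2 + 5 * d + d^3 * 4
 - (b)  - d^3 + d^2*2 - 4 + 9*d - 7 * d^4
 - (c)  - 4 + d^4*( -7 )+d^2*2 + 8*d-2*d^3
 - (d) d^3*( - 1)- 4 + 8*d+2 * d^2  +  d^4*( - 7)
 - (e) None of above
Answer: d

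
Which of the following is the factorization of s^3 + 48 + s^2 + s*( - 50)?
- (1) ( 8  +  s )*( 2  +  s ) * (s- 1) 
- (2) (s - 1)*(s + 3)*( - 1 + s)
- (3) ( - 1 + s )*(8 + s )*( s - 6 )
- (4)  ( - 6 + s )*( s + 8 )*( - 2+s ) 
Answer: 3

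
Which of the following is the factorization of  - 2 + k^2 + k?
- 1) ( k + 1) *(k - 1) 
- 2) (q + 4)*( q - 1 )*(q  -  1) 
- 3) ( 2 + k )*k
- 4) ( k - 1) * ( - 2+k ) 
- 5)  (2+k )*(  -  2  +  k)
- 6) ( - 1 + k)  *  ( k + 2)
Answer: 6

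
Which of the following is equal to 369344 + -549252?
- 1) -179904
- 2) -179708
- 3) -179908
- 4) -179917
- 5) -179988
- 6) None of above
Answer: 3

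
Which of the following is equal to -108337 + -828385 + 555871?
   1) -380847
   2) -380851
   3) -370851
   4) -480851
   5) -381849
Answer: 2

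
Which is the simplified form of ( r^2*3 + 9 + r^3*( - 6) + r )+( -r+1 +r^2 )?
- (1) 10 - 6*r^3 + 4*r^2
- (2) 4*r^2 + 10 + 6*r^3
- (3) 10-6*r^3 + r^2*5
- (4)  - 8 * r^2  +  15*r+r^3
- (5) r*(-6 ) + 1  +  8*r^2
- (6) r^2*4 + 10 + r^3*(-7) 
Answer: 1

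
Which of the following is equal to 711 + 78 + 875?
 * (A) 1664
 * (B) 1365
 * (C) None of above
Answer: A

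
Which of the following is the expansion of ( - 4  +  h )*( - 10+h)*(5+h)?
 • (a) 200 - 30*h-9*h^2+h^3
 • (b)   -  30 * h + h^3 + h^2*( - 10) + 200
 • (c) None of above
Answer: a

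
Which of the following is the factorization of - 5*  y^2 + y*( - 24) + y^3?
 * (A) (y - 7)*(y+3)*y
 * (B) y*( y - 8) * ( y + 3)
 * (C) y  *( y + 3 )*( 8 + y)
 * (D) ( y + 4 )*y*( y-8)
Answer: B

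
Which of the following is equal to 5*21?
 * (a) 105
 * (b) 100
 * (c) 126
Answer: a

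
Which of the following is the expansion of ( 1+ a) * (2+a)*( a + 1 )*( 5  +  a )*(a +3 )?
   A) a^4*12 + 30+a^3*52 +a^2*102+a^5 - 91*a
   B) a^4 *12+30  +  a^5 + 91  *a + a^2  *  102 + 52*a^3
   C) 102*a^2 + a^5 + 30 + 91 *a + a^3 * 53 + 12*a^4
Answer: B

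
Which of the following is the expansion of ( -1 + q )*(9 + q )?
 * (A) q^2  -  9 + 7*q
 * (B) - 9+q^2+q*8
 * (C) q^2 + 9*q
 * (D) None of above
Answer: B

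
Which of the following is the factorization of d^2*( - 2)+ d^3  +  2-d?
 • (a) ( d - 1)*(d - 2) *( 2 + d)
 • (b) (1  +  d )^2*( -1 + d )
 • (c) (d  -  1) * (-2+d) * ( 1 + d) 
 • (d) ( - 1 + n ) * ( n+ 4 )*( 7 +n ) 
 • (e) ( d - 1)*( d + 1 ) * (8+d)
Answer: c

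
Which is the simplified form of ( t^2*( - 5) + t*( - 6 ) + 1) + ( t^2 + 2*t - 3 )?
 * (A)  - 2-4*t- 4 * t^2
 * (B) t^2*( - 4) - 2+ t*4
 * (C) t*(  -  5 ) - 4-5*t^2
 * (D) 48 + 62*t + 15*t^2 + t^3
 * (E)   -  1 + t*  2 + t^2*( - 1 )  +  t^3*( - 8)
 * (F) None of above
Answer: A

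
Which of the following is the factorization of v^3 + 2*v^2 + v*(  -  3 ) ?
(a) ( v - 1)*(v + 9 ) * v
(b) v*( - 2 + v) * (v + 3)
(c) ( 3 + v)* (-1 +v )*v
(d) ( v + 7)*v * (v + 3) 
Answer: c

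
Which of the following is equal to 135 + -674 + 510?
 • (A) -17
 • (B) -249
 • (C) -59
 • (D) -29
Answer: D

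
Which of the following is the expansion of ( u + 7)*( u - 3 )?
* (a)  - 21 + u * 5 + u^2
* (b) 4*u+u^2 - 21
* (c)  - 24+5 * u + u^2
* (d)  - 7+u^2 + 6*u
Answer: b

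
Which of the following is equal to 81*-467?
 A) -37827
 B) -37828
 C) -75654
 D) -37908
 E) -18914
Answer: A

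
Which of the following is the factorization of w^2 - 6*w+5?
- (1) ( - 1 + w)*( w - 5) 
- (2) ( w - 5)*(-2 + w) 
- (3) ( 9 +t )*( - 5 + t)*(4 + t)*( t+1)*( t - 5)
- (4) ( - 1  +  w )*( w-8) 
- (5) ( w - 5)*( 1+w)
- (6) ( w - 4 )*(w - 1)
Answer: 1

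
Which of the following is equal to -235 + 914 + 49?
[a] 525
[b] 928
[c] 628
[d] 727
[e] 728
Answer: e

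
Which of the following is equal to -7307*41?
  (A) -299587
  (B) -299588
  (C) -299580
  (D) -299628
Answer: A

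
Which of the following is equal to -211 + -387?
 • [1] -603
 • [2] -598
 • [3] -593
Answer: 2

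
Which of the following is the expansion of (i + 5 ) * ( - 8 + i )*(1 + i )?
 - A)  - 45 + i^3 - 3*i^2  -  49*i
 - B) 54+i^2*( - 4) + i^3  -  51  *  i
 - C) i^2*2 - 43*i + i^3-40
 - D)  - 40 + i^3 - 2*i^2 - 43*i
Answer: D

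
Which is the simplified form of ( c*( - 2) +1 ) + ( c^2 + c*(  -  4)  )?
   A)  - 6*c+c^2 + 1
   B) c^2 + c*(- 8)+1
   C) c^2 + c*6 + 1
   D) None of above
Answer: A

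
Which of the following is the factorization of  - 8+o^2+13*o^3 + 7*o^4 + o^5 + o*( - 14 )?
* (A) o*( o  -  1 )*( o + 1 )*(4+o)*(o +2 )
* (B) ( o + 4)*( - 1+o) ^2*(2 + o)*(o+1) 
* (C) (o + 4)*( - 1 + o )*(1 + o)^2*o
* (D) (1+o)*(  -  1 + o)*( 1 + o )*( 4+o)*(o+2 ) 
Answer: D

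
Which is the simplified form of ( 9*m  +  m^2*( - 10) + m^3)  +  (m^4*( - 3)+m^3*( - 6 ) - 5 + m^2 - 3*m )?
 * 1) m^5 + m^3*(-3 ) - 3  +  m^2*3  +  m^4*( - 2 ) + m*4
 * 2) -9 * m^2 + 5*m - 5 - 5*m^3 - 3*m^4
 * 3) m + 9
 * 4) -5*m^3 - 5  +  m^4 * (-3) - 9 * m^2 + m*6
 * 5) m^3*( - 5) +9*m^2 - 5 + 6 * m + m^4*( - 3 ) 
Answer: 4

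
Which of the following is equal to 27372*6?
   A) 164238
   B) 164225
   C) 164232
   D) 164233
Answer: C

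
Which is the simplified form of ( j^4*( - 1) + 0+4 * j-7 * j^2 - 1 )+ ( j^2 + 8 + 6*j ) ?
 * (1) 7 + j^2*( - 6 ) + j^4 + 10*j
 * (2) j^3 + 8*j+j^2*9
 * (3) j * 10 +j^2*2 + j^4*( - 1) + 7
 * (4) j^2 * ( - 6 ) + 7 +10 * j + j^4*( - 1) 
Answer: 4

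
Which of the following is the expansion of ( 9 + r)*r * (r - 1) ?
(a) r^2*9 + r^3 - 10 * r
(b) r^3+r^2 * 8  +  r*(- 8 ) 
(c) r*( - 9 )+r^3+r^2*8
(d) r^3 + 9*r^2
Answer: c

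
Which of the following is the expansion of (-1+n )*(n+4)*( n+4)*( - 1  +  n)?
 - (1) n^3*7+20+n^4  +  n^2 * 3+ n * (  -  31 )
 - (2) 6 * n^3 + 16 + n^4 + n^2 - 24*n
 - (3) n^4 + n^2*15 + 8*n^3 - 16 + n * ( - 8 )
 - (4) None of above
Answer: 2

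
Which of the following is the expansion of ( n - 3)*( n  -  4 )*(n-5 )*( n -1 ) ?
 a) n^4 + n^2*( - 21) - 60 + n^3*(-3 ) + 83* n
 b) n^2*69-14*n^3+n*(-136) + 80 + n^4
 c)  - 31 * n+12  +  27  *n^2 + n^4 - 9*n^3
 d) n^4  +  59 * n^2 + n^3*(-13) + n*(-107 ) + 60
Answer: d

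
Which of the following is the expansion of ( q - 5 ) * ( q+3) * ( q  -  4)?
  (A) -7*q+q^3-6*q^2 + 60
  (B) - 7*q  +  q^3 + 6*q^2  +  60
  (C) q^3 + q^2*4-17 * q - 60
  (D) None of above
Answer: A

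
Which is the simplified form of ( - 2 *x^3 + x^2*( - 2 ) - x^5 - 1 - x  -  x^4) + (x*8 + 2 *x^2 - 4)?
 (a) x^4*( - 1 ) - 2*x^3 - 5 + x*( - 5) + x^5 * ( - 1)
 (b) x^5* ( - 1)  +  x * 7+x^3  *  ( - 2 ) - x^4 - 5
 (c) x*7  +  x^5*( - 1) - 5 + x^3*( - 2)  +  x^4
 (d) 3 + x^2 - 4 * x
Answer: b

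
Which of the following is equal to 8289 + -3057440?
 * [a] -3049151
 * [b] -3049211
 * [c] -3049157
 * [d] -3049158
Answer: a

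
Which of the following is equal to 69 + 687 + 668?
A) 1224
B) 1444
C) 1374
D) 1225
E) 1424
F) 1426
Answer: E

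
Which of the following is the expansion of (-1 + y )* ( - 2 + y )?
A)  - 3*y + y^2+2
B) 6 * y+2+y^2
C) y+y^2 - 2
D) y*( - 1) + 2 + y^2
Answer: A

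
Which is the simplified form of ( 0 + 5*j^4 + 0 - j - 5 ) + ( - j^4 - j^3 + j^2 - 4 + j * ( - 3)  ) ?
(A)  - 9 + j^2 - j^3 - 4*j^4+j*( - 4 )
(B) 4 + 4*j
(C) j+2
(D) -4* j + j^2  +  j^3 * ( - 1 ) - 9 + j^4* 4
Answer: D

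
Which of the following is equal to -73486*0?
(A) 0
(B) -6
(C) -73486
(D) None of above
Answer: A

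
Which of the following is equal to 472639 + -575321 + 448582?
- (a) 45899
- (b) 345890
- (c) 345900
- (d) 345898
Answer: c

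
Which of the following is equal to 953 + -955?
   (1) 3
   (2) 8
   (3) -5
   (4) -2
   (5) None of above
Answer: 4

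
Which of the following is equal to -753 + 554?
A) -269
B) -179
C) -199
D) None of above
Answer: C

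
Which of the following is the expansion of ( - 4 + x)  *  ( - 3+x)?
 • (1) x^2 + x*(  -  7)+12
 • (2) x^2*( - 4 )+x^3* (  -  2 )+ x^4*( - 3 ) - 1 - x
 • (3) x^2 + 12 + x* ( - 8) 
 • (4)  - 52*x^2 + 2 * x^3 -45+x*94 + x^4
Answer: 1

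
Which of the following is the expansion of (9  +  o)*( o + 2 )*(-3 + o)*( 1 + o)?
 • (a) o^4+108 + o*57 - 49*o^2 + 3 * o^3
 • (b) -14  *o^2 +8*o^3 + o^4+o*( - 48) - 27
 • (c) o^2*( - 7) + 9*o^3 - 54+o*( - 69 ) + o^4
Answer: c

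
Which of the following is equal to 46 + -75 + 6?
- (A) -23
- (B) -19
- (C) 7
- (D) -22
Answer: A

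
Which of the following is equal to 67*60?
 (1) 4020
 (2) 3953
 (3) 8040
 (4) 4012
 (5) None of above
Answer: 1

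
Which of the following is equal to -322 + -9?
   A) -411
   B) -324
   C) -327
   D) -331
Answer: D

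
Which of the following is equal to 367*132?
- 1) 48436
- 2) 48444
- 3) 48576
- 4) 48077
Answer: 2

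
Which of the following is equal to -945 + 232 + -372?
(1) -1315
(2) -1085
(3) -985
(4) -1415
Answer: 2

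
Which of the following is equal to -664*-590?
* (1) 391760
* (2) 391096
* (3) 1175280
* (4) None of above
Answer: 1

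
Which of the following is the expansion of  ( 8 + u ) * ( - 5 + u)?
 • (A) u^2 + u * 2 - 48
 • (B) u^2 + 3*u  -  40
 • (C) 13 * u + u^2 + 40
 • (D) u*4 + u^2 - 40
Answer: B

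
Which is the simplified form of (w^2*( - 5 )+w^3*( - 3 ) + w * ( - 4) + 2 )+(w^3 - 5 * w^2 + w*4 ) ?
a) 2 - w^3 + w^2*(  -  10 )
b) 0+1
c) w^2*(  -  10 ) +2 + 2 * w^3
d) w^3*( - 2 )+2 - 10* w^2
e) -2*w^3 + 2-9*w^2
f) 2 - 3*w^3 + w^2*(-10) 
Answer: d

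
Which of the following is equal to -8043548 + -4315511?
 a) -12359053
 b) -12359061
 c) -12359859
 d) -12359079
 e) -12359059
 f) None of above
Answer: e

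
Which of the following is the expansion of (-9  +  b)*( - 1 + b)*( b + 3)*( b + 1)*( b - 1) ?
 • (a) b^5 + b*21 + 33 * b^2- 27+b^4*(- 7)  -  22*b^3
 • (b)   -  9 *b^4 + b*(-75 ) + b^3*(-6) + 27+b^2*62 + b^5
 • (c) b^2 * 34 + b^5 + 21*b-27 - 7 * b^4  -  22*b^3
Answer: c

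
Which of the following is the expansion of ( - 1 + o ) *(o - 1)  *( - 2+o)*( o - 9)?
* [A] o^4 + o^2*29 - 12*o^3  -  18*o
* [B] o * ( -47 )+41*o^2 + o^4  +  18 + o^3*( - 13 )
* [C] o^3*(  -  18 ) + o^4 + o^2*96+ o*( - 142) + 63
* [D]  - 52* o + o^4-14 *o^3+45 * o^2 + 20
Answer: B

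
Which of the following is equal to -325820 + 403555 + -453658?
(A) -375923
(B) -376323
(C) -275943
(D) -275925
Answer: A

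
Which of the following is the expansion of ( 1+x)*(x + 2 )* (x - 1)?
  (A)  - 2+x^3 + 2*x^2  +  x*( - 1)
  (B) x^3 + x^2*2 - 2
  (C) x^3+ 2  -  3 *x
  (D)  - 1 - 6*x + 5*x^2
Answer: A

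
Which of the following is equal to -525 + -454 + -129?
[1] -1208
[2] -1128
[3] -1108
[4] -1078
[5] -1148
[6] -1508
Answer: 3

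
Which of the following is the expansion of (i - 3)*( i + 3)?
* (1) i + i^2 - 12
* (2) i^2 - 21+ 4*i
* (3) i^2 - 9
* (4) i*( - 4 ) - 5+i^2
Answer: 3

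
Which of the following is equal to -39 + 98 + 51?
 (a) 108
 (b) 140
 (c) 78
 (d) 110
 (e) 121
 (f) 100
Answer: d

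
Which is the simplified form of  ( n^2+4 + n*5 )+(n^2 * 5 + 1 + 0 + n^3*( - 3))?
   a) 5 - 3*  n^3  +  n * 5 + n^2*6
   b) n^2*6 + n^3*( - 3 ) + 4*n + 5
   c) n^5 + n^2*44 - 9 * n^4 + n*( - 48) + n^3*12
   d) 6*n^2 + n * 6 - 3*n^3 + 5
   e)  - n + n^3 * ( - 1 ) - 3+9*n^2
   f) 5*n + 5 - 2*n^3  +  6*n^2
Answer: a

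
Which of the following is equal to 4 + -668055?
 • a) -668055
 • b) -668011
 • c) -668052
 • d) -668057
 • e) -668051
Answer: e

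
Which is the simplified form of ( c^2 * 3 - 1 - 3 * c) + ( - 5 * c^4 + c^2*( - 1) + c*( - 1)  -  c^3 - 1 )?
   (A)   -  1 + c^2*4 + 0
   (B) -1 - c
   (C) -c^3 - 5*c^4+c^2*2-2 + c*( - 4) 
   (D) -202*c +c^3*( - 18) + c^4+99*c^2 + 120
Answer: C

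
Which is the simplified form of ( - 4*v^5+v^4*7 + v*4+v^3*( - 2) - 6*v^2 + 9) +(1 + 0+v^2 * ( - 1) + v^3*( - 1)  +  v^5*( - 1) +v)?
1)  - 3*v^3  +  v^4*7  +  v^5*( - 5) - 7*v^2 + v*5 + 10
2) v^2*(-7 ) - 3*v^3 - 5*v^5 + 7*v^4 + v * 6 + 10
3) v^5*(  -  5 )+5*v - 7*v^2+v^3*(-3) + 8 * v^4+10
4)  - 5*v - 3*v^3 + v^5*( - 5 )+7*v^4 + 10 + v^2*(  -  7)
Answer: 1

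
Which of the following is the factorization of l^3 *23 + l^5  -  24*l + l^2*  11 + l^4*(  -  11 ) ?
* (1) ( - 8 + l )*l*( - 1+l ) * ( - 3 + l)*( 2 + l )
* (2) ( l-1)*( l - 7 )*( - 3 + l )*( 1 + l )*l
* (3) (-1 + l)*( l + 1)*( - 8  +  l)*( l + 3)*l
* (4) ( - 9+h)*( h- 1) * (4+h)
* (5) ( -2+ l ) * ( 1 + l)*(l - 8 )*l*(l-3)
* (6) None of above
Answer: 6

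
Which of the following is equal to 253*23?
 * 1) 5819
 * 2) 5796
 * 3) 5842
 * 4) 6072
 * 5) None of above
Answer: 1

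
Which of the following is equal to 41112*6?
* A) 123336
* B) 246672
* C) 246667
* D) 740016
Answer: B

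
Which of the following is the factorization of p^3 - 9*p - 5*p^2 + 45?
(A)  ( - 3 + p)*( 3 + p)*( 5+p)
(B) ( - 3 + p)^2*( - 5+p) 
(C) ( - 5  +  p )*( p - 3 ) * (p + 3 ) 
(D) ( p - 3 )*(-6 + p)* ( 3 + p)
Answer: C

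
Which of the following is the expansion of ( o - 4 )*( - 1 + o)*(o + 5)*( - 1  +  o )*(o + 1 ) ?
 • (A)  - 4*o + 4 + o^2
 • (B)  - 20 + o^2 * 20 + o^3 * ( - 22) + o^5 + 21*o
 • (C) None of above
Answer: B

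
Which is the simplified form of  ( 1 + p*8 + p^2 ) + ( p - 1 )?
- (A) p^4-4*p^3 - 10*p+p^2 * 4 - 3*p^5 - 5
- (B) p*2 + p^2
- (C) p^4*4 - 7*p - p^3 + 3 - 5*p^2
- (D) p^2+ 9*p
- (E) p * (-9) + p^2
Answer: D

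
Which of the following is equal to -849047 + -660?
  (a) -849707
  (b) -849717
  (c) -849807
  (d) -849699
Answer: a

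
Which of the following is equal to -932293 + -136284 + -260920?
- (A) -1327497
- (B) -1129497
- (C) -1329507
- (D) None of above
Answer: D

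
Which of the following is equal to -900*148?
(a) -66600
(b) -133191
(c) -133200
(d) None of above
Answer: c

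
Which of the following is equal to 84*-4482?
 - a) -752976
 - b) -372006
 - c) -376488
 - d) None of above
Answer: c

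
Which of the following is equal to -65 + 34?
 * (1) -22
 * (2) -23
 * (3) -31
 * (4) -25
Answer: 3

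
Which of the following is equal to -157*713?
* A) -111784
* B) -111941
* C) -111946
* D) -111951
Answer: B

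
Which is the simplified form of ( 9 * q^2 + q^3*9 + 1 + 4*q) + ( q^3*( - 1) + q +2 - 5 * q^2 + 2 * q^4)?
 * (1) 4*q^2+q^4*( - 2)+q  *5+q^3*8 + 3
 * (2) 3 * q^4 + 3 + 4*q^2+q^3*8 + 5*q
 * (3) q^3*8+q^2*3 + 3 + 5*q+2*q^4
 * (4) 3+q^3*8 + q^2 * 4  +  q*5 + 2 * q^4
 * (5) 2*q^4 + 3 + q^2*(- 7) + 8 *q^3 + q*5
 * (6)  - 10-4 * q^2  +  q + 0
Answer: 4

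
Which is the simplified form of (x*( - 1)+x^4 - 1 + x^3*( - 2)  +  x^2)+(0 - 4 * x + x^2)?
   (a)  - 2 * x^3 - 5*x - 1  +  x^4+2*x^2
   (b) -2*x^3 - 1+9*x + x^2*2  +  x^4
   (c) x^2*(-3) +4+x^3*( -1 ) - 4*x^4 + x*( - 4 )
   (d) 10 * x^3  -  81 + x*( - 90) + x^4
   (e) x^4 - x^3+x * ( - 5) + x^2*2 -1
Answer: a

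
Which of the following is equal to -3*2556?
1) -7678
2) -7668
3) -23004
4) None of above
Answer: 2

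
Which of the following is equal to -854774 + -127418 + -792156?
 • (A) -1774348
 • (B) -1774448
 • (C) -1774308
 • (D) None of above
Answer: A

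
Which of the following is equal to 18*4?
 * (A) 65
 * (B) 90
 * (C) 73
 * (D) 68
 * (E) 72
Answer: E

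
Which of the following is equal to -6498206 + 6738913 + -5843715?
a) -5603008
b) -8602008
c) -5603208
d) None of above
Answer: a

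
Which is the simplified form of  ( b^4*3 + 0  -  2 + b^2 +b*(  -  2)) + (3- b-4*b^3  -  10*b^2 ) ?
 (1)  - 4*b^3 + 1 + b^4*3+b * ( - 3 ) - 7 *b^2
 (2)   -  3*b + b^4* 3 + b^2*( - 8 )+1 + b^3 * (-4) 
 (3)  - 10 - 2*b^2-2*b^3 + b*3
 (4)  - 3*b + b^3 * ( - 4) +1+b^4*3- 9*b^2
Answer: 4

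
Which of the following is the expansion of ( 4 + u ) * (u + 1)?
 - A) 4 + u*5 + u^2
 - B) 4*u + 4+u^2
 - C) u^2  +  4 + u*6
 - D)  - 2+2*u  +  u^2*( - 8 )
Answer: A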